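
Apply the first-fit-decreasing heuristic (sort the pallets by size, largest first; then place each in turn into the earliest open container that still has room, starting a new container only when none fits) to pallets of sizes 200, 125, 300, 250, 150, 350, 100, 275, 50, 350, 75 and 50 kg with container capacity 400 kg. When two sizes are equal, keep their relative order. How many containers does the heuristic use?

Sorted descending: 350, 350, 300, 275, 250, 200, 150, 125, 100, 75, 50, 50.
  350 → container 1 (new)  [load 350/400]
  350 → container 2 (new)  [load 350/400]
  300 → container 3 (new)  [load 300/400]
  275 → container 4 (new)  [load 275/400]
  250 → container 5 (new)  [load 250/400]
  200 → container 6 (new)  [load 200/400]
  150 → container 5  [load 400/400]
  125 → container 4  [load 400/400]
  100 → container 3  [load 400/400]
  75 → container 6  [load 275/400]
  50 → container 1  [load 400/400]
  50 → container 2  [load 400/400]
6 containers opened.

6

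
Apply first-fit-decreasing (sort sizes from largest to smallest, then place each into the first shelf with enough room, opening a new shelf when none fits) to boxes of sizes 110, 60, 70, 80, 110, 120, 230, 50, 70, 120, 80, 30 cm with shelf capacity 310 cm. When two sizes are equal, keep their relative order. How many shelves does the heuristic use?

4

Sorted descending: 230, 120, 120, 110, 110, 80, 80, 70, 70, 60, 50, 30.
  230 → shelf 1 (new)  [load 230/310]
  120 → shelf 2 (new)  [load 120/310]
  120 → shelf 2  [load 240/310]
  110 → shelf 3 (new)  [load 110/310]
  110 → shelf 3  [load 220/310]
  80 → shelf 1  [load 310/310]
  80 → shelf 3  [load 300/310]
  70 → shelf 2  [load 310/310]
  70 → shelf 4 (new)  [load 70/310]
  60 → shelf 4  [load 130/310]
  50 → shelf 4  [load 180/310]
  30 → shelf 4  [load 210/310]
4 shelves opened.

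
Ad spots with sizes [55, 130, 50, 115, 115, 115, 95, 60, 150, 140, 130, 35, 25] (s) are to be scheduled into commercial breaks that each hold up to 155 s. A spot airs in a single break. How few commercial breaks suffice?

Total = 150 + 140 + 130 + 130 + 115 + 115 + 115 + 95 + 60 + 55 + 50 + 35 + 25 = 1215 s.
Lower bound: ⌈1215/155⌉ = 8 commercial breaks.
A packing using 9 commercial breaks:
  break 1: 150 = 150
  break 2: 140 = 140
  break 3: 130 + 25 = 155
  break 4: 130 = 130
  break 5: 115 + 35 = 150
  break 6: 115 = 115
  break 7: 115 = 115
  break 8: 95 + 60 = 155
  break 9: 55 + 50 = 105
No arrangement into 8 commercial breaks stays within capacity, so 9 is optimal.

9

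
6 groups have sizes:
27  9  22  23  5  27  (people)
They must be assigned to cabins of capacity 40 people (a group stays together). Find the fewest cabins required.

Total = 27 + 27 + 23 + 22 + 9 + 5 = 113 people.
Lower bound: ⌈113/40⌉ = 3 cabins.
Also, 4 groups each exceed 20 people, and no two of those can share a cabin, so at least 4 cabins are needed.
A packing using 4 cabins:
  cabin 1: 27 + 9 = 36
  cabin 2: 27 + 5 = 32
  cabin 3: 23 = 23
  cabin 4: 22 = 22
This matches the lower bound, so 4 is optimal.

4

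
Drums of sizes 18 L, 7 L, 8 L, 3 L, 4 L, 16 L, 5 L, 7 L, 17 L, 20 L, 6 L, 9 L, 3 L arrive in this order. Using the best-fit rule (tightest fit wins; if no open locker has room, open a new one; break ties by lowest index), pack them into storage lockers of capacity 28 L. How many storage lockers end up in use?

  18 → locker 1 (new)  [load 18/28]
  7 → locker 1  [load 25/28]
  8 → locker 2 (new)  [load 8/28]
  3 → locker 1  [load 28/28]
  4 → locker 2  [load 12/28]
  16 → locker 2  [load 28/28]
  5 → locker 3 (new)  [load 5/28]
  7 → locker 3  [load 12/28]
  17 → locker 4 (new)  [load 17/28]
  20 → locker 5 (new)  [load 20/28]
  6 → locker 5  [load 26/28]
  9 → locker 4  [load 26/28]
  3 → locker 3  [load 15/28]
5 storage lockers opened.

5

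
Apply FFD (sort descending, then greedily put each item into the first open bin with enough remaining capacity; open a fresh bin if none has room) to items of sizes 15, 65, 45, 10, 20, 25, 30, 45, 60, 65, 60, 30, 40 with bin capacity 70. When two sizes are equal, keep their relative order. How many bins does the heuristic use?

8

Sorted descending: 65, 65, 60, 60, 45, 45, 40, 30, 30, 25, 20, 15, 10.
  65 → bin 1 (new)  [load 65/70]
  65 → bin 2 (new)  [load 65/70]
  60 → bin 3 (new)  [load 60/70]
  60 → bin 4 (new)  [load 60/70]
  45 → bin 5 (new)  [load 45/70]
  45 → bin 6 (new)  [load 45/70]
  40 → bin 7 (new)  [load 40/70]
  30 → bin 7  [load 70/70]
  30 → bin 8 (new)  [load 30/70]
  25 → bin 5  [load 70/70]
  20 → bin 6  [load 65/70]
  15 → bin 8  [load 45/70]
  10 → bin 3  [load 70/70]
8 bins opened.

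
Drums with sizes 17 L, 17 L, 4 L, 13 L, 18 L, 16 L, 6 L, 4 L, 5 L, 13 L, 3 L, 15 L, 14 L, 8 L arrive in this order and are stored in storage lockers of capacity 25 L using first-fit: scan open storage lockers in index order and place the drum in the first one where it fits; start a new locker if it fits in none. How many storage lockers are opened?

8

  17 → locker 1 (new)  [load 17/25]
  17 → locker 2 (new)  [load 17/25]
  4 → locker 1  [load 21/25]
  13 → locker 3 (new)  [load 13/25]
  18 → locker 4 (new)  [load 18/25]
  16 → locker 5 (new)  [load 16/25]
  6 → locker 2  [load 23/25]
  4 → locker 1  [load 25/25]
  5 → locker 3  [load 18/25]
  13 → locker 6 (new)  [load 13/25]
  3 → locker 3  [load 21/25]
  15 → locker 7 (new)  [load 15/25]
  14 → locker 8 (new)  [load 14/25]
  8 → locker 5  [load 24/25]
8 storage lockers opened.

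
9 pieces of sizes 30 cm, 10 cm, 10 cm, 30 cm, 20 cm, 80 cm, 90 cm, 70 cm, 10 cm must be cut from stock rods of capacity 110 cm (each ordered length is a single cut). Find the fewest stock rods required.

4

Total = 90 + 80 + 70 + 30 + 30 + 20 + 10 + 10 + 10 = 350 cm.
Lower bound: ⌈350/110⌉ = 4 stock rods.
A packing using 4 stock rods:
  stock rod 1: 90 + 20 = 110
  stock rod 2: 80 + 30 = 110
  stock rod 3: 70 + 30 + 10 = 110
  stock rod 4: 10 + 10 = 20
This matches the lower bound, so 4 is optimal.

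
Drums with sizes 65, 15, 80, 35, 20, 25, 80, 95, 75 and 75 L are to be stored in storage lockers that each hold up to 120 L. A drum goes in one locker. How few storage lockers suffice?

Total = 95 + 80 + 80 + 75 + 75 + 65 + 35 + 25 + 20 + 15 = 565 L.
Lower bound: ⌈565/120⌉ = 5 storage lockers.
Also, 6 drums each exceed 60 L, and no two of those can share a locker, so at least 6 storage lockers are needed.
A packing using 6 storage lockers:
  locker 1: 95 + 25 = 120
  locker 2: 80 + 35 = 115
  locker 3: 80 + 20 + 15 = 115
  locker 4: 75 = 75
  locker 5: 75 = 75
  locker 6: 65 = 65
This matches the lower bound, so 6 is optimal.

6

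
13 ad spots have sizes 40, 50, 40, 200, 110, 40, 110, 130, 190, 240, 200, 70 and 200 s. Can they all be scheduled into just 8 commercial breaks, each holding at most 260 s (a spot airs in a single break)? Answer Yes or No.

Yes

A valid assignment using 7 commercial breaks:
  break 1: 240 = 240
  break 2: 200 + 50 = 250
  break 3: 200 + 40 = 240
  break 4: 200 + 40 = 240
  break 5: 190 + 70 = 260
  break 6: 130 + 110 = 240
  break 7: 110 + 40 = 150
That uses only 7 ≤ 8, so 8 commercial breaks are enough.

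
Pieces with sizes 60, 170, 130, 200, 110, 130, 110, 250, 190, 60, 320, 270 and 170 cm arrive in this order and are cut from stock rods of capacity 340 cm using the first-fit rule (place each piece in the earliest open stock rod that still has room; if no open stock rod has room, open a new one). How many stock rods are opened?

8

  60 → stock rod 1 (new)  [load 60/340]
  170 → stock rod 1  [load 230/340]
  130 → stock rod 2 (new)  [load 130/340]
  200 → stock rod 2  [load 330/340]
  110 → stock rod 1  [load 340/340]
  130 → stock rod 3 (new)  [load 130/340]
  110 → stock rod 3  [load 240/340]
  250 → stock rod 4 (new)  [load 250/340]
  190 → stock rod 5 (new)  [load 190/340]
  60 → stock rod 3  [load 300/340]
  320 → stock rod 6 (new)  [load 320/340]
  270 → stock rod 7 (new)  [load 270/340]
  170 → stock rod 8 (new)  [load 170/340]
8 stock rods opened.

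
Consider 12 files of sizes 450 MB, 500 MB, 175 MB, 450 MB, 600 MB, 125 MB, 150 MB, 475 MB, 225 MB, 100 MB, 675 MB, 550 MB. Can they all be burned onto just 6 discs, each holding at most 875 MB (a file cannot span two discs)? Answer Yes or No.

Total = 4475 MB; ⌈4475/875⌉ = 6.
7 files each exceed half the capacity and cannot share a disc, forcing at least 7 discs.
At least 7 discs are required, but only 6 are allowed.

No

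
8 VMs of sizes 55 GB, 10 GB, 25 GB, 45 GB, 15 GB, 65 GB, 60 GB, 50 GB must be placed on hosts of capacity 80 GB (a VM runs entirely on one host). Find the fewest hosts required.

5

Total = 65 + 60 + 55 + 50 + 45 + 25 + 15 + 10 = 325 GB.
Lower bound: ⌈325/80⌉ = 5 hosts.
A packing using 5 hosts:
  host 1: 65 + 15 = 80
  host 2: 60 + 10 = 70
  host 3: 55 + 25 = 80
  host 4: 50 = 50
  host 5: 45 = 45
This matches the lower bound, so 5 is optimal.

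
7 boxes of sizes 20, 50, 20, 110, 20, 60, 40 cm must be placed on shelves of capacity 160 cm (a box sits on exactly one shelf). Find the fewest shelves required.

2

Total = 110 + 60 + 50 + 40 + 20 + 20 + 20 = 320 cm.
Lower bound: ⌈320/160⌉ = 2 shelves.
A packing using 2 shelves:
  shelf 1: 110 + 50 = 160
  shelf 2: 60 + 40 + 20 + 20 + 20 = 160
This matches the lower bound, so 2 is optimal.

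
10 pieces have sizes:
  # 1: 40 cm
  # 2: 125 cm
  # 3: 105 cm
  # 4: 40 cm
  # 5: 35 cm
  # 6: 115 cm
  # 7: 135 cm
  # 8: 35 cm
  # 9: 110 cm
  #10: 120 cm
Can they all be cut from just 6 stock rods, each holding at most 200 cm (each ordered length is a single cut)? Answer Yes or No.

Yes

A valid assignment using 6 stock rods:
  stock rod 1: 135 + 40 = 175
  stock rod 2: 125 + 40 + 35 = 200
  stock rod 3: 120 + 35 = 155
  stock rod 4: 115 = 115
  stock rod 5: 110 = 110
  stock rod 6: 105 = 105
Every load is within 200 cm, so 6 stock rods suffice.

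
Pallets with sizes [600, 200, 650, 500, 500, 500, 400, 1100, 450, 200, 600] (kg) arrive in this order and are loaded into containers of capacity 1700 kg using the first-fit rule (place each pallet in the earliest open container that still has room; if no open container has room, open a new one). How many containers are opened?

  600 → container 1 (new)  [load 600/1700]
  200 → container 1  [load 800/1700]
  650 → container 1  [load 1450/1700]
  500 → container 2 (new)  [load 500/1700]
  500 → container 2  [load 1000/1700]
  500 → container 2  [load 1500/1700]
  400 → container 3 (new)  [load 400/1700]
  1100 → container 3  [load 1500/1700]
  450 → container 4 (new)  [load 450/1700]
  200 → container 1  [load 1650/1700]
  600 → container 4  [load 1050/1700]
4 containers opened.

4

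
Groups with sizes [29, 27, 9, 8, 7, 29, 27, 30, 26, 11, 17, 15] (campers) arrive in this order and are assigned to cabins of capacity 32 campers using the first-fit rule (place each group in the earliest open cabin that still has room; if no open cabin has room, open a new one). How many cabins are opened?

9

  29 → cabin 1 (new)  [load 29/32]
  27 → cabin 2 (new)  [load 27/32]
  9 → cabin 3 (new)  [load 9/32]
  8 → cabin 3  [load 17/32]
  7 → cabin 3  [load 24/32]
  29 → cabin 4 (new)  [load 29/32]
  27 → cabin 5 (new)  [load 27/32]
  30 → cabin 6 (new)  [load 30/32]
  26 → cabin 7 (new)  [load 26/32]
  11 → cabin 8 (new)  [load 11/32]
  17 → cabin 8  [load 28/32]
  15 → cabin 9 (new)  [load 15/32]
9 cabins opened.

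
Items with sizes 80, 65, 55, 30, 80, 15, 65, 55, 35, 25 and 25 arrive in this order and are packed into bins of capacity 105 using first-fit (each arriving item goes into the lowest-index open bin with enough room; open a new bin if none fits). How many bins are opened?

6

  80 → bin 1 (new)  [load 80/105]
  65 → bin 2 (new)  [load 65/105]
  55 → bin 3 (new)  [load 55/105]
  30 → bin 2  [load 95/105]
  80 → bin 4 (new)  [load 80/105]
  15 → bin 1  [load 95/105]
  65 → bin 5 (new)  [load 65/105]
  55 → bin 6 (new)  [load 55/105]
  35 → bin 3  [load 90/105]
  25 → bin 4  [load 105/105]
  25 → bin 5  [load 90/105]
6 bins opened.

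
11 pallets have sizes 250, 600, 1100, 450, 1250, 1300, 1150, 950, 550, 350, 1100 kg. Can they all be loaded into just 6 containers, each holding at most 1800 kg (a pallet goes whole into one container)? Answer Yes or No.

Yes

A valid assignment using 6 containers:
  container 1: 1300 + 450 = 1750
  container 2: 1250 + 550 = 1800
  container 3: 1150 + 600 = 1750
  container 4: 1100 + 350 + 250 = 1700
  container 5: 1100 = 1100
  container 6: 950 = 950
Every load is within 1800 kg, so 6 containers suffice.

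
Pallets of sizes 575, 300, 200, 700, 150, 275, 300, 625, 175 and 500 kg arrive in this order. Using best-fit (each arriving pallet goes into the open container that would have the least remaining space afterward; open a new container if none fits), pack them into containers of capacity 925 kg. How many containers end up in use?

5

  575 → container 1 (new)  [load 575/925]
  300 → container 1  [load 875/925]
  200 → container 2 (new)  [load 200/925]
  700 → container 2  [load 900/925]
  150 → container 3 (new)  [load 150/925]
  275 → container 3  [load 425/925]
  300 → container 3  [load 725/925]
  625 → container 4 (new)  [load 625/925]
  175 → container 3  [load 900/925]
  500 → container 5 (new)  [load 500/925]
5 containers opened.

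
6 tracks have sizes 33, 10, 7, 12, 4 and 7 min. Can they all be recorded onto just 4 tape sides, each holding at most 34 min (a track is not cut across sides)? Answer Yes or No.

Yes

A valid assignment using 3 tape sides:
  side 1: 33 = 33
  side 2: 12 + 10 + 7 + 4 = 33
  side 3: 7 = 7
That uses only 3 ≤ 4, so 4 tape sides are enough.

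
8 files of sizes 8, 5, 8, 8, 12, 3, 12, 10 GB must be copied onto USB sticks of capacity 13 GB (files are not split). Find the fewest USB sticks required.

6

Total = 12 + 12 + 10 + 8 + 8 + 8 + 5 + 3 = 66 GB.
Lower bound: ⌈66/13⌉ = 6 USB sticks.
A packing using 6 USB sticks:
  USB stick 1: 12 = 12
  USB stick 2: 12 = 12
  USB stick 3: 10 + 3 = 13
  USB stick 4: 8 + 5 = 13
  USB stick 5: 8 = 8
  USB stick 6: 8 = 8
This matches the lower bound, so 6 is optimal.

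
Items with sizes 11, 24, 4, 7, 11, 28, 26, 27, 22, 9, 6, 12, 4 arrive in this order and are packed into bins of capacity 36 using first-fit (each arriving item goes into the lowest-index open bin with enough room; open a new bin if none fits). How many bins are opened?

6

  11 → bin 1 (new)  [load 11/36]
  24 → bin 1  [load 35/36]
  4 → bin 2 (new)  [load 4/36]
  7 → bin 2  [load 11/36]
  11 → bin 2  [load 22/36]
  28 → bin 3 (new)  [load 28/36]
  26 → bin 4 (new)  [load 26/36]
  27 → bin 5 (new)  [load 27/36]
  22 → bin 6 (new)  [load 22/36]
  9 → bin 2  [load 31/36]
  6 → bin 3  [load 34/36]
  12 → bin 6  [load 34/36]
  4 → bin 2  [load 35/36]
6 bins opened.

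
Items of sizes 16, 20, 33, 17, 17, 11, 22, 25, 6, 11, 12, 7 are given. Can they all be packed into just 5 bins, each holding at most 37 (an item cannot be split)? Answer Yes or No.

No

Total = 197; ⌈197/37⌉ = 6.
At least 6 bins are required, but only 5 are allowed.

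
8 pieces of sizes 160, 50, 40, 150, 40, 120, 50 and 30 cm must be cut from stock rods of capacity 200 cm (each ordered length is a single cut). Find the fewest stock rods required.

4

Total = 160 + 150 + 120 + 50 + 50 + 40 + 40 + 30 = 640 cm.
Lower bound: ⌈640/200⌉ = 4 stock rods.
A packing using 4 stock rods:
  stock rod 1: 160 + 40 = 200
  stock rod 2: 150 + 50 = 200
  stock rod 3: 120 + 50 + 30 = 200
  stock rod 4: 40 = 40
This matches the lower bound, so 4 is optimal.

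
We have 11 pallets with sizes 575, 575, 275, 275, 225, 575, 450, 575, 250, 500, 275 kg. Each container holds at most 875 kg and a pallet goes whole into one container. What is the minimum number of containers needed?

6

Total = 575 + 575 + 575 + 575 + 500 + 450 + 275 + 275 + 275 + 250 + 225 = 4550 kg.
Lower bound: ⌈4550/875⌉ = 6 containers.
A packing using 6 containers:
  container 1: 575 + 275 = 850
  container 2: 575 + 275 = 850
  container 3: 575 + 275 = 850
  container 4: 575 + 250 = 825
  container 5: 500 + 225 = 725
  container 6: 450 = 450
This matches the lower bound, so 6 is optimal.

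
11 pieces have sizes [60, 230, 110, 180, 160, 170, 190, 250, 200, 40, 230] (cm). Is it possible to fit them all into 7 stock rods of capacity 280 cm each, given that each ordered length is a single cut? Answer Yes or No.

Total = 1820 cm; ⌈1820/280⌉ = 7.
8 pieces each exceed half the capacity and cannot share a stock rod, forcing at least 8 stock rods.
At least 8 stock rods are required, but only 7 are allowed.

No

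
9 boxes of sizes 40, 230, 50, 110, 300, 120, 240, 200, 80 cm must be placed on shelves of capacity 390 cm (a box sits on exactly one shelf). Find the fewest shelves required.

4

Total = 300 + 240 + 230 + 200 + 120 + 110 + 80 + 50 + 40 = 1370 cm.
Lower bound: ⌈1370/390⌉ = 4 shelves.
A packing using 4 shelves:
  shelf 1: 300 + 80 = 380
  shelf 2: 240 + 120 = 360
  shelf 3: 230 + 110 + 50 = 390
  shelf 4: 200 + 40 = 240
This matches the lower bound, so 4 is optimal.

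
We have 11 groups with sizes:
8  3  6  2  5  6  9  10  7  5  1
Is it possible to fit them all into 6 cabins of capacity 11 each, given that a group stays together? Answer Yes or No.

A valid assignment using 6 cabins:
  cabin 1: 10 + 1 = 11
  cabin 2: 9 + 2 = 11
  cabin 3: 8 + 3 = 11
  cabin 4: 7 = 7
  cabin 5: 6 + 5 = 11
  cabin 6: 6 + 5 = 11
Every load is within 11, so 6 cabins suffice.

Yes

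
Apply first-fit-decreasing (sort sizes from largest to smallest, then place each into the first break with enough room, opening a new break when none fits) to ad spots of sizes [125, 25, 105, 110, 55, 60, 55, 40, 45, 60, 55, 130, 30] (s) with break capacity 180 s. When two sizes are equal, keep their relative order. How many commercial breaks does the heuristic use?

6

Sorted descending: 130, 125, 110, 105, 60, 60, 55, 55, 55, 45, 40, 30, 25.
  130 → break 1 (new)  [load 130/180]
  125 → break 2 (new)  [load 125/180]
  110 → break 3 (new)  [load 110/180]
  105 → break 4 (new)  [load 105/180]
  60 → break 3  [load 170/180]
  60 → break 4  [load 165/180]
  55 → break 2  [load 180/180]
  55 → break 5 (new)  [load 55/180]
  55 → break 5  [load 110/180]
  45 → break 1  [load 175/180]
  40 → break 5  [load 150/180]
  30 → break 5  [load 180/180]
  25 → break 6 (new)  [load 25/180]
6 commercial breaks opened.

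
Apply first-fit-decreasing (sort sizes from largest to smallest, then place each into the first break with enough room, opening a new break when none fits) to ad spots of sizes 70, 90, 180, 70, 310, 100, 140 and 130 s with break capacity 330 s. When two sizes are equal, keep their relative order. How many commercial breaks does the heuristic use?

Sorted descending: 310, 180, 140, 130, 100, 90, 70, 70.
  310 → break 1 (new)  [load 310/330]
  180 → break 2 (new)  [load 180/330]
  140 → break 2  [load 320/330]
  130 → break 3 (new)  [load 130/330]
  100 → break 3  [load 230/330]
  90 → break 3  [load 320/330]
  70 → break 4 (new)  [load 70/330]
  70 → break 4  [load 140/330]
4 commercial breaks opened.

4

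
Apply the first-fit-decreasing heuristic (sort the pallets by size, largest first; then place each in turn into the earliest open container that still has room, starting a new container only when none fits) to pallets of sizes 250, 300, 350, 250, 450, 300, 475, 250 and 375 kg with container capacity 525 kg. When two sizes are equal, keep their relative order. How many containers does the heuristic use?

8

Sorted descending: 475, 450, 375, 350, 300, 300, 250, 250, 250.
  475 → container 1 (new)  [load 475/525]
  450 → container 2 (new)  [load 450/525]
  375 → container 3 (new)  [load 375/525]
  350 → container 4 (new)  [load 350/525]
  300 → container 5 (new)  [load 300/525]
  300 → container 6 (new)  [load 300/525]
  250 → container 7 (new)  [load 250/525]
  250 → container 7  [load 500/525]
  250 → container 8 (new)  [load 250/525]
8 containers opened.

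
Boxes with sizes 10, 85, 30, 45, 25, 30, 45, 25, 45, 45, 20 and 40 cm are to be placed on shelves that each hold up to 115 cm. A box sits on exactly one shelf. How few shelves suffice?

4

Total = 85 + 45 + 45 + 45 + 45 + 40 + 30 + 30 + 25 + 25 + 20 + 10 = 445 cm.
Lower bound: ⌈445/115⌉ = 4 shelves.
A packing using 4 shelves:
  shelf 1: 85 + 30 = 115
  shelf 2: 45 + 45 + 25 = 115
  shelf 3: 45 + 45 + 25 = 115
  shelf 4: 40 + 30 + 20 + 10 = 100
This matches the lower bound, so 4 is optimal.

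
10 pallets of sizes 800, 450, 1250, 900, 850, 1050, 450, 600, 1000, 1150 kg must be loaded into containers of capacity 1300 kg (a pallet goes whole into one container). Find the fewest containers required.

8

Total = 1250 + 1150 + 1050 + 1000 + 900 + 850 + 800 + 600 + 450 + 450 = 8500 kg.
Lower bound: ⌈8500/1300⌉ = 7 containers.
A packing using 8 containers:
  container 1: 1250 = 1250
  container 2: 1150 = 1150
  container 3: 1050 = 1050
  container 4: 1000 = 1000
  container 5: 900 = 900
  container 6: 850 + 450 = 1300
  container 7: 800 + 450 = 1250
  container 8: 600 = 600
No arrangement into 7 containers stays within capacity, so 8 is optimal.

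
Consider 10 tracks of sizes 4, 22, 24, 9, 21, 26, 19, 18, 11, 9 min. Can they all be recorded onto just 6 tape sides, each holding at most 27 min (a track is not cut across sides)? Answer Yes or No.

Total = 163 min; ⌈163/27⌉ = 7.
At least 7 tape sides are required, but only 6 are allowed.

No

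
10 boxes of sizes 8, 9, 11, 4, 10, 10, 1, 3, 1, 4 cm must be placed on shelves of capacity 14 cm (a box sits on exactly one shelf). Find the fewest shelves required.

5

Total = 11 + 10 + 10 + 9 + 8 + 4 + 4 + 3 + 1 + 1 = 61 cm.
Lower bound: ⌈61/14⌉ = 5 shelves.
A packing using 5 shelves:
  shelf 1: 11 + 3 = 14
  shelf 2: 10 + 4 = 14
  shelf 3: 10 + 4 = 14
  shelf 4: 9 + 1 + 1 = 11
  shelf 5: 8 = 8
This matches the lower bound, so 5 is optimal.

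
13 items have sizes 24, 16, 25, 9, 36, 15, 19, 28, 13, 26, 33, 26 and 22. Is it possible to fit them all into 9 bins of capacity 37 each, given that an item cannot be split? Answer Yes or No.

A valid assignment using 9 bins:
  bin 1: 36 = 36
  bin 2: 33 = 33
  bin 3: 28 + 9 = 37
  bin 4: 26 = 26
  bin 5: 26 = 26
  bin 6: 25 = 25
  bin 7: 24 + 13 = 37
  bin 8: 22 + 15 = 37
  bin 9: 19 + 16 = 35
Every load is within 37, so 9 bins suffice.

Yes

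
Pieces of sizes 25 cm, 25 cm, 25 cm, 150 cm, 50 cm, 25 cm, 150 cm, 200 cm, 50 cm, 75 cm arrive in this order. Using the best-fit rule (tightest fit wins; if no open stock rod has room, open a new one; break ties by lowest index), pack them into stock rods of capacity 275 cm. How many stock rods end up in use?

3

  25 → stock rod 1 (new)  [load 25/275]
  25 → stock rod 1  [load 50/275]
  25 → stock rod 1  [load 75/275]
  150 → stock rod 1  [load 225/275]
  50 → stock rod 1  [load 275/275]
  25 → stock rod 2 (new)  [load 25/275]
  150 → stock rod 2  [load 175/275]
  200 → stock rod 3 (new)  [load 200/275]
  50 → stock rod 3  [load 250/275]
  75 → stock rod 2  [load 250/275]
3 stock rods opened.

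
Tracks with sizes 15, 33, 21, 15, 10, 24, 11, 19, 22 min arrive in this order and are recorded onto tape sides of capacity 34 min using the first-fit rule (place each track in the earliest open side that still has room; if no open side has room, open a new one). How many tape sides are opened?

6

  15 → side 1 (new)  [load 15/34]
  33 → side 2 (new)  [load 33/34]
  21 → side 3 (new)  [load 21/34]
  15 → side 1  [load 30/34]
  10 → side 3  [load 31/34]
  24 → side 4 (new)  [load 24/34]
  11 → side 5 (new)  [load 11/34]
  19 → side 5  [load 30/34]
  22 → side 6 (new)  [load 22/34]
6 tape sides opened.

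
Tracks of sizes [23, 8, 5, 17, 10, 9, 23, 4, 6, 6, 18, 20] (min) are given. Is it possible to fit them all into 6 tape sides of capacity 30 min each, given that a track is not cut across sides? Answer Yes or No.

Yes

A valid assignment using 6 tape sides:
  side 1: 23 + 6 = 29
  side 2: 23 + 6 = 29
  side 3: 20 + 10 = 30
  side 4: 18 + 9 = 27
  side 5: 17 + 8 + 5 = 30
  side 6: 4 = 4
Every load is within 30 min, so 6 tape sides suffice.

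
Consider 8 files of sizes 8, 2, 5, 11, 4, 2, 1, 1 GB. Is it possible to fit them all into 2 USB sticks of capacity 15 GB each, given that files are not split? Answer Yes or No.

No

Total = 34 GB; ⌈34/15⌉ = 3.
At least 3 USB sticks are required, but only 2 are allowed.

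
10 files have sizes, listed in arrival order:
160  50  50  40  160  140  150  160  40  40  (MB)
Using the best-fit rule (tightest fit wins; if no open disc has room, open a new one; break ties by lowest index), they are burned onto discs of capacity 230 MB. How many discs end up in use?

  160 → disc 1 (new)  [load 160/230]
  50 → disc 1  [load 210/230]
  50 → disc 2 (new)  [load 50/230]
  40 → disc 2  [load 90/230]
  160 → disc 3 (new)  [load 160/230]
  140 → disc 2  [load 230/230]
  150 → disc 4 (new)  [load 150/230]
  160 → disc 5 (new)  [load 160/230]
  40 → disc 3  [load 200/230]
  40 → disc 5  [load 200/230]
5 discs opened.

5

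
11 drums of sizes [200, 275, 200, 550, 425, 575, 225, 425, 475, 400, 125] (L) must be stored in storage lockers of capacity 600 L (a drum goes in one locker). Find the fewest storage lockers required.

8

Total = 575 + 550 + 475 + 425 + 425 + 400 + 275 + 225 + 200 + 200 + 125 = 3875 L.
Lower bound: ⌈3875/600⌉ = 7 storage lockers.
A packing using 8 storage lockers:
  locker 1: 575 = 575
  locker 2: 550 = 550
  locker 3: 475 + 125 = 600
  locker 4: 425 = 425
  locker 5: 425 = 425
  locker 6: 400 + 200 = 600
  locker 7: 275 + 225 = 500
  locker 8: 200 = 200
No arrangement into 7 storage lockers stays within capacity, so 8 is optimal.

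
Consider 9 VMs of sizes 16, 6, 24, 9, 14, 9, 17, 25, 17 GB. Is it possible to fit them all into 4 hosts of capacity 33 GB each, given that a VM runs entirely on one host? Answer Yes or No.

Total = 137 GB; ⌈137/33⌉ = 5.
At least 5 hosts are required, but only 4 are allowed.

No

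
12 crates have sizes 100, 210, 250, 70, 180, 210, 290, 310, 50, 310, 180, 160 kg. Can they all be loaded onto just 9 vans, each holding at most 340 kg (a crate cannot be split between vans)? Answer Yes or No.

A valid assignment using 8 vans:
  van 1: 310 = 310
  van 2: 310 = 310
  van 3: 290 + 50 = 340
  van 4: 250 + 70 = 320
  van 5: 210 + 100 = 310
  van 6: 210 = 210
  van 7: 180 + 160 = 340
  van 8: 180 = 180
That uses only 8 ≤ 9, so 9 vans are enough.

Yes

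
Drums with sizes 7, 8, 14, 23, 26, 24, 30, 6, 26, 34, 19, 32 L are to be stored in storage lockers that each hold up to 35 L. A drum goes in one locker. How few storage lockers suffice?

Total = 34 + 32 + 30 + 26 + 26 + 24 + 23 + 19 + 14 + 8 + 7 + 6 = 249 L.
Lower bound: ⌈249/35⌉ = 8 storage lockers.
A packing using 8 storage lockers:
  locker 1: 34 = 34
  locker 2: 32 = 32
  locker 3: 30 = 30
  locker 4: 26 + 8 = 34
  locker 5: 26 + 7 = 33
  locker 6: 24 + 6 = 30
  locker 7: 23 = 23
  locker 8: 19 + 14 = 33
This matches the lower bound, so 8 is optimal.

8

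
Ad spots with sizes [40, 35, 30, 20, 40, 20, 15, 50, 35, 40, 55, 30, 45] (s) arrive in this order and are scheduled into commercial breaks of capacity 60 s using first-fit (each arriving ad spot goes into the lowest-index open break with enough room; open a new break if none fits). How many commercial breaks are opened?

10

  40 → break 1 (new)  [load 40/60]
  35 → break 2 (new)  [load 35/60]
  30 → break 3 (new)  [load 30/60]
  20 → break 1  [load 60/60]
  40 → break 4 (new)  [load 40/60]
  20 → break 2  [load 55/60]
  15 → break 3  [load 45/60]
  50 → break 5 (new)  [load 50/60]
  35 → break 6 (new)  [load 35/60]
  40 → break 7 (new)  [load 40/60]
  55 → break 8 (new)  [load 55/60]
  30 → break 9 (new)  [load 30/60]
  45 → break 10 (new)  [load 45/60]
10 commercial breaks opened.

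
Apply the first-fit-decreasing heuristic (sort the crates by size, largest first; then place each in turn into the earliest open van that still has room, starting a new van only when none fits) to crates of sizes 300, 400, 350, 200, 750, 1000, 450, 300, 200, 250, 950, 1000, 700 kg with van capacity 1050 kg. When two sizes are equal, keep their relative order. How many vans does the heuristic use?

7

Sorted descending: 1000, 1000, 950, 750, 700, 450, 400, 350, 300, 300, 250, 200, 200.
  1000 → van 1 (new)  [load 1000/1050]
  1000 → van 2 (new)  [load 1000/1050]
  950 → van 3 (new)  [load 950/1050]
  750 → van 4 (new)  [load 750/1050]
  700 → van 5 (new)  [load 700/1050]
  450 → van 6 (new)  [load 450/1050]
  400 → van 6  [load 850/1050]
  350 → van 5  [load 1050/1050]
  300 → van 4  [load 1050/1050]
  300 → van 7 (new)  [load 300/1050]
  250 → van 7  [load 550/1050]
  200 → van 6  [load 1050/1050]
  200 → van 7  [load 750/1050]
7 vans opened.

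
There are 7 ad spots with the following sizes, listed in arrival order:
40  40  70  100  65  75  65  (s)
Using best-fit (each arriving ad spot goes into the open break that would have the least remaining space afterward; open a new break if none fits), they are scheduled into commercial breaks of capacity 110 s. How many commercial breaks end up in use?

6

  40 → break 1 (new)  [load 40/110]
  40 → break 1  [load 80/110]
  70 → break 2 (new)  [load 70/110]
  100 → break 3 (new)  [load 100/110]
  65 → break 4 (new)  [load 65/110]
  75 → break 5 (new)  [load 75/110]
  65 → break 6 (new)  [load 65/110]
6 commercial breaks opened.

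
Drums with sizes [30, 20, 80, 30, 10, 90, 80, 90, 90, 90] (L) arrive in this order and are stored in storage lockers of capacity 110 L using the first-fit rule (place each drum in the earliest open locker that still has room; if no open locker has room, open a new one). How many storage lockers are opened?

7

  30 → locker 1 (new)  [load 30/110]
  20 → locker 1  [load 50/110]
  80 → locker 2 (new)  [load 80/110]
  30 → locker 1  [load 80/110]
  10 → locker 1  [load 90/110]
  90 → locker 3 (new)  [load 90/110]
  80 → locker 4 (new)  [load 80/110]
  90 → locker 5 (new)  [load 90/110]
  90 → locker 6 (new)  [load 90/110]
  90 → locker 7 (new)  [load 90/110]
7 storage lockers opened.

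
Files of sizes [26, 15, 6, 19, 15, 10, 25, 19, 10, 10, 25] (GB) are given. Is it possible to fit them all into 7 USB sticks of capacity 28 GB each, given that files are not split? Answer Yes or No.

No

Total = 180 GB; ⌈180/28⌉ = 7.
The bound of 7 does not rule out 7, but exhaustive search shows no assignment into 7 USB sticks of capacity 28 GB exists — the minimum is 8.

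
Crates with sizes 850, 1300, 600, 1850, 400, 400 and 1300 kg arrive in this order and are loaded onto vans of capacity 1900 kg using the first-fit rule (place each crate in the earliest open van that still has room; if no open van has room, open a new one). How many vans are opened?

  850 → van 1 (new)  [load 850/1900]
  1300 → van 2 (new)  [load 1300/1900]
  600 → van 1  [load 1450/1900]
  1850 → van 3 (new)  [load 1850/1900]
  400 → van 1  [load 1850/1900]
  400 → van 2  [load 1700/1900]
  1300 → van 4 (new)  [load 1300/1900]
4 vans opened.

4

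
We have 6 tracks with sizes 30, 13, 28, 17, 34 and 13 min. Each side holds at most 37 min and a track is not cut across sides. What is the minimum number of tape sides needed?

5

Total = 34 + 30 + 28 + 17 + 13 + 13 = 135 min.
Lower bound: ⌈135/37⌉ = 4 tape sides.
A packing using 5 tape sides:
  side 1: 34 = 34
  side 2: 30 = 30
  side 3: 28 = 28
  side 4: 17 + 13 = 30
  side 5: 13 = 13
No arrangement into 4 tape sides stays within capacity, so 5 is optimal.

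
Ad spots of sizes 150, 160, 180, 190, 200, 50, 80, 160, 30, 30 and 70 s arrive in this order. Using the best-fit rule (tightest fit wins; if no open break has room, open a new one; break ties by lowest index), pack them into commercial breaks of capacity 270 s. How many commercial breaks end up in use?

6

  150 → break 1 (new)  [load 150/270]
  160 → break 2 (new)  [load 160/270]
  180 → break 3 (new)  [load 180/270]
  190 → break 4 (new)  [load 190/270]
  200 → break 5 (new)  [load 200/270]
  50 → break 5  [load 250/270]
  80 → break 4  [load 270/270]
  160 → break 6 (new)  [load 160/270]
  30 → break 3  [load 210/270]
  30 → break 3  [load 240/270]
  70 → break 2  [load 230/270]
6 commercial breaks opened.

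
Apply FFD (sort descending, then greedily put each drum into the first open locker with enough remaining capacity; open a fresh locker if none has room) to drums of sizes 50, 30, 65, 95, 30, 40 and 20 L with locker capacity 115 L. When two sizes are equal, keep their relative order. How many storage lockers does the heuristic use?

3

Sorted descending: 95, 65, 50, 40, 30, 30, 20.
  95 → locker 1 (new)  [load 95/115]
  65 → locker 2 (new)  [load 65/115]
  50 → locker 2  [load 115/115]
  40 → locker 3 (new)  [load 40/115]
  30 → locker 3  [load 70/115]
  30 → locker 3  [load 100/115]
  20 → locker 1  [load 115/115]
3 storage lockers opened.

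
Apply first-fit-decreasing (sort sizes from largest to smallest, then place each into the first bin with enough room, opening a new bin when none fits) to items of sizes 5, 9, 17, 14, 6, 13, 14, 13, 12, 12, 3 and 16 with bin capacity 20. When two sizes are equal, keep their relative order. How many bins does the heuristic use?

9

Sorted descending: 17, 16, 14, 14, 13, 13, 12, 12, 9, 6, 5, 3.
  17 → bin 1 (new)  [load 17/20]
  16 → bin 2 (new)  [load 16/20]
  14 → bin 3 (new)  [load 14/20]
  14 → bin 4 (new)  [load 14/20]
  13 → bin 5 (new)  [load 13/20]
  13 → bin 6 (new)  [load 13/20]
  12 → bin 7 (new)  [load 12/20]
  12 → bin 8 (new)  [load 12/20]
  9 → bin 9 (new)  [load 9/20]
  6 → bin 3  [load 20/20]
  5 → bin 4  [load 19/20]
  3 → bin 1  [load 20/20]
9 bins opened.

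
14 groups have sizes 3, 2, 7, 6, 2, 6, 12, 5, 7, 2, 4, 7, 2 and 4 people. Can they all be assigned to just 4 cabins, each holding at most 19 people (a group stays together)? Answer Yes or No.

Yes

A valid assignment using 4 cabins:
  cabin 1: 12 + 7 = 19
  cabin 2: 7 + 7 + 5 = 19
  cabin 3: 6 + 6 + 4 + 3 = 19
  cabin 4: 4 + 2 + 2 + 2 + 2 = 12
Every load is within 19 people, so 4 cabins suffice.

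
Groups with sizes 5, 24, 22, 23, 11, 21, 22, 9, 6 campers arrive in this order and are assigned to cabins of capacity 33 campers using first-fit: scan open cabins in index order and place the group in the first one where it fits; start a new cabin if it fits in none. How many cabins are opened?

5

  5 → cabin 1 (new)  [load 5/33]
  24 → cabin 1  [load 29/33]
  22 → cabin 2 (new)  [load 22/33]
  23 → cabin 3 (new)  [load 23/33]
  11 → cabin 2  [load 33/33]
  21 → cabin 4 (new)  [load 21/33]
  22 → cabin 5 (new)  [load 22/33]
  9 → cabin 3  [load 32/33]
  6 → cabin 4  [load 27/33]
5 cabins opened.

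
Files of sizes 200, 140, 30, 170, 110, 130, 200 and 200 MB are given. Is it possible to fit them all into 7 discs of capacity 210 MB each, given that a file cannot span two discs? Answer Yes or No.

Yes

A valid assignment using 7 discs:
  disc 1: 200 = 200
  disc 2: 200 = 200
  disc 3: 200 = 200
  disc 4: 170 + 30 = 200
  disc 5: 140 = 140
  disc 6: 130 = 130
  disc 7: 110 = 110
Every load is within 210 MB, so 7 discs suffice.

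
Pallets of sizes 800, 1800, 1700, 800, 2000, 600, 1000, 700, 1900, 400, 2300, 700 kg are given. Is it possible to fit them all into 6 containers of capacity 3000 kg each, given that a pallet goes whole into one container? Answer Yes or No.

A valid assignment using 5 containers:
  container 1: 2300 + 700 = 3000
  container 2: 2000 + 1000 = 3000
  container 3: 1900 + 800 = 2700
  container 4: 1800 + 800 + 400 = 3000
  container 5: 1700 + 700 + 600 = 3000
That uses only 5 ≤ 6, so 6 containers are enough.

Yes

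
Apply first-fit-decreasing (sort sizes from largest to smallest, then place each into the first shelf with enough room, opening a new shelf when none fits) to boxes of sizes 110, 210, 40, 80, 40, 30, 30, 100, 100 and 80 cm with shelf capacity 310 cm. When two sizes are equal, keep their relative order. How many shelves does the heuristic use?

Sorted descending: 210, 110, 100, 100, 80, 80, 40, 40, 30, 30.
  210 → shelf 1 (new)  [load 210/310]
  110 → shelf 2 (new)  [load 110/310]
  100 → shelf 1  [load 310/310]
  100 → shelf 2  [load 210/310]
  80 → shelf 2  [load 290/310]
  80 → shelf 3 (new)  [load 80/310]
  40 → shelf 3  [load 120/310]
  40 → shelf 3  [load 160/310]
  30 → shelf 3  [load 190/310]
  30 → shelf 3  [load 220/310]
3 shelves opened.

3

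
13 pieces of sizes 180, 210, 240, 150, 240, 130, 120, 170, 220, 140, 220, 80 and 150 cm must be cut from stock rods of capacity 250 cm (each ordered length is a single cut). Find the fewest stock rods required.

11

Total = 240 + 240 + 220 + 220 + 210 + 180 + 170 + 150 + 150 + 140 + 130 + 120 + 80 = 2250 cm.
Lower bound: ⌈2250/250⌉ = 9 stock rods.
Also, 11 pieces each exceed 125 cm, and no two of those can share a stock rod, so at least 11 stock rods are needed.
A packing using 11 stock rods:
  stock rod 1: 240 = 240
  stock rod 2: 240 = 240
  stock rod 3: 220 = 220
  stock rod 4: 220 = 220
  stock rod 5: 210 = 210
  stock rod 6: 180 = 180
  stock rod 7: 170 + 80 = 250
  stock rod 8: 150 = 150
  stock rod 9: 150 = 150
  stock rod 10: 140 = 140
  stock rod 11: 130 + 120 = 250
This matches the lower bound, so 11 is optimal.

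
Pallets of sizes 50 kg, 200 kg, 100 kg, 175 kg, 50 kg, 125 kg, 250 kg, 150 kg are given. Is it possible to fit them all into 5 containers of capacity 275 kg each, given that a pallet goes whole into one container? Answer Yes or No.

Yes

A valid assignment using 5 containers:
  container 1: 250 = 250
  container 2: 200 + 50 = 250
  container 3: 175 + 100 = 275
  container 4: 150 + 125 = 275
  container 5: 50 = 50
Every load is within 275 kg, so 5 containers suffice.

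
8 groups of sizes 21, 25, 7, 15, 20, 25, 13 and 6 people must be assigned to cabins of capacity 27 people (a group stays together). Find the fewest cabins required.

6

Total = 25 + 25 + 21 + 20 + 15 + 13 + 7 + 6 = 132 people.
Lower bound: ⌈132/27⌉ = 5 cabins.
A packing using 6 cabins:
  cabin 1: 25 = 25
  cabin 2: 25 = 25
  cabin 3: 21 + 6 = 27
  cabin 4: 20 + 7 = 27
  cabin 5: 15 = 15
  cabin 6: 13 = 13
No arrangement into 5 cabins stays within capacity, so 6 is optimal.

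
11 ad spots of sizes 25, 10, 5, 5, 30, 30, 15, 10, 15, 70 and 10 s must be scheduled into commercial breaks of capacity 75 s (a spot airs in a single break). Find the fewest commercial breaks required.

Total = 70 + 30 + 30 + 25 + 15 + 15 + 10 + 10 + 10 + 5 + 5 = 225 s.
Lower bound: ⌈225/75⌉ = 3 commercial breaks.
A packing using 3 commercial breaks:
  break 1: 70 + 5 = 75
  break 2: 30 + 30 + 15 = 75
  break 3: 25 + 15 + 10 + 10 + 10 + 5 = 75
This matches the lower bound, so 3 is optimal.

3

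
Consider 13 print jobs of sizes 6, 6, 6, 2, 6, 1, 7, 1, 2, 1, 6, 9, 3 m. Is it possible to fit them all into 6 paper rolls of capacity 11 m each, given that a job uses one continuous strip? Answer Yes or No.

Total = 56 m; ⌈56/11⌉ = 6.
7 print jobs each exceed half the capacity and cannot share a roll, forcing at least 7 paper rolls.
At least 7 paper rolls are required, but only 6 are allowed.

No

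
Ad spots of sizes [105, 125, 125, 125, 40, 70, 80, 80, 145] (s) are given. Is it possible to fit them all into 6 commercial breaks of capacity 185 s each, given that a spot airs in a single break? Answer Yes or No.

Yes

A valid assignment using 6 commercial breaks:
  break 1: 145 + 40 = 185
  break 2: 125 = 125
  break 3: 125 = 125
  break 4: 125 = 125
  break 5: 105 + 80 = 185
  break 6: 80 + 70 = 150
Every load is within 185 s, so 6 commercial breaks suffice.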